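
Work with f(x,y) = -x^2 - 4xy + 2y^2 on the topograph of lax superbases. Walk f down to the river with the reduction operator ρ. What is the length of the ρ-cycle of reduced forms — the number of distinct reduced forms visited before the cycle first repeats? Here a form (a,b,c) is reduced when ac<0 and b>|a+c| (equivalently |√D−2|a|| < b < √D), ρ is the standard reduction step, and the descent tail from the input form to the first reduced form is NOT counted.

D = 24, ⌊√D⌋ = 4
descent: ρ → (2,4,-1)  [lands on river]
river: ρ → (-1,4,2)
ρ-cycle length = 2 (tail of 1 descent step not counted)

2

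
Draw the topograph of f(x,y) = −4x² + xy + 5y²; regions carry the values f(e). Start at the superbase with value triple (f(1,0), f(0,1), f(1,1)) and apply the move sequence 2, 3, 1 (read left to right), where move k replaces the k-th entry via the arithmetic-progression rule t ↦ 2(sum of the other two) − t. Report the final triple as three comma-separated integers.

start (-4,5,2) = (f(1,0),f(0,1),f(1,1))
replace slot 2: 2·((-4)+2) − 5 = -9 → (-4,-9,2)
replace slot 3: 2·((-4)+(-9)) − 2 = -28 → (-4,-9,-28)
replace slot 1: 2·((-9)+(-28)) − (-4) = -70 → (-70,-9,-28)

-70,-9,-28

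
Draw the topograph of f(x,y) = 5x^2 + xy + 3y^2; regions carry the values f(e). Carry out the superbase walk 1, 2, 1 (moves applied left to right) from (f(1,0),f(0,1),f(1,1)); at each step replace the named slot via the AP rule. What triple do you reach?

start (5,3,9) = (f(1,0),f(0,1),f(1,1))
replace slot 1: 2·(3+9) − 5 = 19 → (19,3,9)
replace slot 2: 2·(19+9) − 3 = 53 → (19,53,9)
replace slot 1: 2·(53+9) − 19 = 105 → (105,53,9)

105,53,9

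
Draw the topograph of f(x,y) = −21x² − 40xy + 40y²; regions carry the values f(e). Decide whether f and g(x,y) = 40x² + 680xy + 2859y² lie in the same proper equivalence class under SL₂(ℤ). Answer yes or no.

D₁ = 4960, D₂ = 4960
river cycle of f (length 16): (40, 40, -21), (-21, 44, 36), (36, 28, -29), (-29, 30, 35), (35, 40, -24), (-24, 56, 19), (19, 58, -21), (-21, 68, 4), (4, 68, -21), (-21, 58, 19), … (6 more)
river cycle of g (length 16): (40, 40, -21), (-21, 44, 36), (36, 28, -29), (-29, 30, 35), (35, 40, -24), (-24, 56, 19), (19, 58, -21), (-21, 68, 4), (4, 68, -21), (-21, 58, 19), … (6 more)
cycles coincide ⇒ equivalent

yes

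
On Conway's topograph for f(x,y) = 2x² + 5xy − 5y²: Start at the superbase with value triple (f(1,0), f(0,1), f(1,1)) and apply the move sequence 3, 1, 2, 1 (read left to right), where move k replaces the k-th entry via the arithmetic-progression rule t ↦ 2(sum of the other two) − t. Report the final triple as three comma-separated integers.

start (2,-5,2) = (f(1,0),f(0,1),f(1,1))
replace slot 3: 2·(2+(-5)) − 2 = -8 → (2,-5,-8)
replace slot 1: 2·((-5)+(-8)) − 2 = -28 → (-28,-5,-8)
replace slot 2: 2·((-28)+(-8)) − (-5) = -67 → (-28,-67,-8)
replace slot 1: 2·((-67)+(-8)) − (-28) = -122 → (-122,-67,-8)

-122,-67,-8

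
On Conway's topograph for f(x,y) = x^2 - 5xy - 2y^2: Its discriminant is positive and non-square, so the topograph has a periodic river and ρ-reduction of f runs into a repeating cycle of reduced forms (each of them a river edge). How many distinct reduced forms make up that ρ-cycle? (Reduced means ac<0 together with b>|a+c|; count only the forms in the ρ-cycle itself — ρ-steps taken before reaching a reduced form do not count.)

D = 33, ⌊√D⌋ = 5
descent: ρ → (-2,5,1)  [lands on river]
river: ρ → (1,5,-2)
river: ρ → (-2,3,3)
river: ρ → (3,3,-2)
ρ-cycle length = 4 (tail of 1 descent step not counted)

4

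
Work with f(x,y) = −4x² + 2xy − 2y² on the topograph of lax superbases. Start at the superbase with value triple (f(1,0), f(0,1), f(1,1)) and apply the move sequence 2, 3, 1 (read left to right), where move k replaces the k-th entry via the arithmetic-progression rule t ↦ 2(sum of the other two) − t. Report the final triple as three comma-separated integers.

start (-4,-2,-4) = (f(1,0),f(0,1),f(1,1))
replace slot 2: 2·((-4)+(-4)) − (-2) = -14 → (-4,-14,-4)
replace slot 3: 2·((-4)+(-14)) − (-4) = -32 → (-4,-14,-32)
replace slot 1: 2·((-14)+(-32)) − (-4) = -88 → (-88,-14,-32)

-88,-14,-32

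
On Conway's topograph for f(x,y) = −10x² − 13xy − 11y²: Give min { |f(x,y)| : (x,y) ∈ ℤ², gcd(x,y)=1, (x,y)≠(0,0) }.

translate: b→-7 (≡13 mod 20), so (10,13,11)→(10,-7,8)
flip: (10,-7,8)→(8,7,10)
reduced (well bottom): (8,7,10) with a≤c, −a<b≤a
well minimum |f| = |-8| = 8 (negative-definite)

8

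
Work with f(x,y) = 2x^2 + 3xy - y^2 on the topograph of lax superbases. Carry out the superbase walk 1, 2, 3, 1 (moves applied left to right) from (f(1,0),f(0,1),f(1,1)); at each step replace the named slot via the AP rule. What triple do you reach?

start (2,-1,4) = (f(1,0),f(0,1),f(1,1))
replace slot 1: 2·((-1)+4) − 2 = 4 → (4,-1,4)
replace slot 2: 2·(4+4) − (-1) = 17 → (4,17,4)
replace slot 3: 2·(4+17) − 4 = 38 → (4,17,38)
replace slot 1: 2·(17+38) − 4 = 106 → (106,17,38)

106,17,38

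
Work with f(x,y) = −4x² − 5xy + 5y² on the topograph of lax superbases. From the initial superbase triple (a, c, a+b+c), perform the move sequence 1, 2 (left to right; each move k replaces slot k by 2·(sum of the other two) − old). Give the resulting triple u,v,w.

start (-4,5,-4) = (f(1,0),f(0,1),f(1,1))
replace slot 1: 2·(5+(-4)) − (-4) = 6 → (6,5,-4)
replace slot 2: 2·(6+(-4)) − 5 = -1 → (6,-1,-4)

6,-1,-4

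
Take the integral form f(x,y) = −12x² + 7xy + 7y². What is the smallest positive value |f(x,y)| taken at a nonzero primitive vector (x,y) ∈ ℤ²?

river: ρ → (7,7,-12)
river: ρ → (-12,17,2)
river: ρ → (2,19,-3)
river: ρ → (-3,17,8)
river: ρ → (8,15,-5)
river: ρ → (-5,15,8)
river: ρ → (8,17,-3)
river: ρ → (-3,19,2)
river: ρ → (2,17,-12)
river: ρ → (-12,7,7)
closes: descent 0, river 10
min |a| on river = 2

2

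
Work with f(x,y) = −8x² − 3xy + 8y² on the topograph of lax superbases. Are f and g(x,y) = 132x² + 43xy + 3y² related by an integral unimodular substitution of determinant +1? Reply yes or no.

D₁ = 265, D₂ = 265
river cycle of f (length 18): (8, 3, -8), (-8, 13, 3), (3, 11, -12), (-12, 13, 2), (2, 15, -5), (-5, 15, 2), (2, 13, -12), (-12, 11, 3), (3, 13, -8), (-8, 3, 8), … (8 more)
river cycle of g (length 18): (3, 11, -12), (-12, 13, 2), (2, 15, -5), (-5, 15, 2), (2, 13, -12), (-12, 11, 3), (3, 13, -8), (-8, 3, 8), (8, 13, -3), (-3, 11, 12), … (8 more)
cycles coincide ⇒ equivalent

yes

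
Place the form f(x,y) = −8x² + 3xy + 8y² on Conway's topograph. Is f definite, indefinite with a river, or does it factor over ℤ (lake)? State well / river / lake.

D = b²−4ac = 3² − 4·(-8)·8 = 265
D > 0 non-square ⇒ indefinite ⇒ periodic river

river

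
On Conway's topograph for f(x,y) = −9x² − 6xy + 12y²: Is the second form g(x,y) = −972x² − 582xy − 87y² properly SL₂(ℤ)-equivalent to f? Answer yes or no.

D₁ = 468, D₂ = 468
river cycle of f (length 10): (12, 6, -9), (-9, 12, 9), (9, 6, -12), (-12, 18, 3), (3, 18, -12), (-12, 6, 9), (9, 12, -9), (-9, 6, 12), (12, 18, -3), (-3, 18, 12)
river cycle of g (length 10): (-9, 12, 9), (9, 6, -12), (-12, 18, 3), (3, 18, -12), (-12, 6, 9), (9, 12, -9), (-9, 6, 12), (12, 18, -3), (-3, 18, 12), (12, 6, -9)
cycles coincide ⇒ equivalent

yes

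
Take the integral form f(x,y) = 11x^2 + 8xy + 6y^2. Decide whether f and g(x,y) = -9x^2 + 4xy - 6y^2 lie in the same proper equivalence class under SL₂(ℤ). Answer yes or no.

D₁ = -200, D₂ = -200
f: flip: (11,8,6)→(6,-8,11)
f: translate: b→4 (≡-8 mod 12), so (6,-8,11)→(6,4,9)
f: reduced (well bottom): (6,4,9) with a≤c, −a<b≤a
g is negative-definite; reduce −g:
−g: flip: (9,-4,6)→(6,4,9)
−g: reduced (well bottom): (6,4,9) with a≤c, −a<b≤a
flip sign back: reduced form of g is (-6,-4,-9)
reduced forms (6, 4, 9) vs (-6, -4, -9) ⇒ inequivalent

no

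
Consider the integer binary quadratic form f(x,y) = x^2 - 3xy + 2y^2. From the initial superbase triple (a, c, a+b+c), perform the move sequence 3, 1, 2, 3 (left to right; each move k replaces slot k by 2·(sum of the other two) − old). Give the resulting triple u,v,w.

start (1,2,0) = (f(1,0),f(0,1),f(1,1))
replace slot 3: 2·(1+2) − 0 = 6 → (1,2,6)
replace slot 1: 2·(2+6) − 1 = 15 → (15,2,6)
replace slot 2: 2·(15+6) − 2 = 40 → (15,40,6)
replace slot 3: 2·(15+40) − 6 = 104 → (15,40,104)

15,40,104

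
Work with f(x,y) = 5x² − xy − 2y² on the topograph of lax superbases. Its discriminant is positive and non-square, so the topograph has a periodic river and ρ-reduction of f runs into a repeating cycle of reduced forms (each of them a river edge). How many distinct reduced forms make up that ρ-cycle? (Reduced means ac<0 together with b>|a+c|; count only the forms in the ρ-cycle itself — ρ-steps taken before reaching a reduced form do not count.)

D = 41, ⌊√D⌋ = 6
descent: ρ → (-2,5,2)  [lands on river]
river: ρ → (2,3,-4)
river: ρ → (-4,5,1)
river: ρ → (1,5,-4)
river: ρ → (-4,3,2)
river: ρ → (2,5,-2)
river: ρ → (-2,3,4)
river: ρ → (4,5,-1)
river: ρ → (-1,5,4)
river: ρ → (4,3,-2)
ρ-cycle length = 10 (tail of 1 descent step not counted)

10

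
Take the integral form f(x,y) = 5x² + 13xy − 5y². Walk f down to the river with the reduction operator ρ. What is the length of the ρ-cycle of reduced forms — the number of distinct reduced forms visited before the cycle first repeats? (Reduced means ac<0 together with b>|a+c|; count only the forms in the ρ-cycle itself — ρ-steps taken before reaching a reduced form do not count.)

D = 269, ⌊√D⌋ = 16
river: ρ → (-5,7,11)
river: ρ → (11,15,-1)
river: ρ → (-1,15,11)
river: ρ → (11,7,-5)
river: ρ → (-5,13,5)
river: ρ → (5,7,-11)
river: ρ → (-11,15,1)
river: ρ → (1,15,-11)
river: ρ → (-11,7,5)
river: ρ → (5,13,-5)
ρ-cycle length = 10 (tail of 0 descent steps not counted)

10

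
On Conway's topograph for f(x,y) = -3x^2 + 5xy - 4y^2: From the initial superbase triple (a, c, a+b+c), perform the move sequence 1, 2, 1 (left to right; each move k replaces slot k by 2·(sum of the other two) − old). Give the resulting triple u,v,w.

start (-3,-4,-2) = (f(1,0),f(0,1),f(1,1))
replace slot 1: 2·((-4)+(-2)) − (-3) = -9 → (-9,-4,-2)
replace slot 2: 2·((-9)+(-2)) − (-4) = -18 → (-9,-18,-2)
replace slot 1: 2·((-18)+(-2)) − (-9) = -31 → (-31,-18,-2)

-31,-18,-2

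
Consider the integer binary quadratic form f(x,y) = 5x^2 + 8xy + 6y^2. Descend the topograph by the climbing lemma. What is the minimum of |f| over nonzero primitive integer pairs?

translate: b→-2 (≡8 mod 10), so (5,8,6)→(5,-2,3)
flip: (5,-2,3)→(3,2,5)
reduced (well bottom): (3,2,5) with a≤c, −a<b≤a
well minimum = a = 3

3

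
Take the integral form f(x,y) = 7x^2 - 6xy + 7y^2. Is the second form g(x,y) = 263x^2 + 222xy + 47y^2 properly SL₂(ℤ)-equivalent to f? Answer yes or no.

D₁ = -160, D₂ = -160
f: flip: (7,-6,7)→(7,6,7)
f: reduced (well bottom): (7,6,7) with a≤c, −a<b≤a
g: flip: (263,222,47)→(47,-222,263)
g: translate: b→-34 (≡-222 mod 94), so (47,-222,263)→(47,-34,7)
g: flip: (47,-34,7)→(7,34,47)
g: translate: b→6 (≡34 mod 14), so (7,34,47)→(7,6,7)
g: reduced (well bottom): (7,6,7) with a≤c, −a<b≤a
reduced forms (7, 6, 7) vs (7, 6, 7) ⇒ equivalent

yes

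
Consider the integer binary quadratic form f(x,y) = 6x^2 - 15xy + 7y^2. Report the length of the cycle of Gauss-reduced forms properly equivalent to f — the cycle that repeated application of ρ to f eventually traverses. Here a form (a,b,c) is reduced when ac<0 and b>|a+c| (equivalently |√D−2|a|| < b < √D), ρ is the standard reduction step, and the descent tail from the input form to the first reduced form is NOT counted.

D = 57, ⌊√D⌋ = 7
descent: ρ → (7,1,-2)
descent: ρ → (-2,7,1)  [lands on river]
river: ρ → (1,7,-2)
river: ρ → (-2,5,4)
river: ρ → (4,3,-3)
river: ρ → (-3,3,4)
river: ρ → (4,5,-2)
ρ-cycle length = 6 (tail of 2 descent steps not counted)

6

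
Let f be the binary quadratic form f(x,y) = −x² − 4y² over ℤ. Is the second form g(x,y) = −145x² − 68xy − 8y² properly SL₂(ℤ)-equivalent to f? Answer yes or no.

D₁ = -16, D₂ = -16
f is negative-definite; reduce −f:
−f: reduced (well bottom): (1,0,4) with a≤c, −a<b≤a
flip sign back: reduced form of f is (-1,0,-4)
g is negative-definite; reduce −g:
−g: flip: (145,68,8)→(8,-68,145)
−g: translate: b→-4 (≡-68 mod 16), so (8,-68,145)→(8,-4,1)
−g: flip: (8,-4,1)→(1,4,8)
−g: translate: b→0 (≡4 mod 2), so (1,4,8)→(1,0,4)
−g: reduced (well bottom): (1,0,4) with a≤c, −a<b≤a
flip sign back: reduced form of g is (-1,0,-4)
reduced forms (-1, 0, -4) vs (-1, 0, -4) ⇒ equivalent

yes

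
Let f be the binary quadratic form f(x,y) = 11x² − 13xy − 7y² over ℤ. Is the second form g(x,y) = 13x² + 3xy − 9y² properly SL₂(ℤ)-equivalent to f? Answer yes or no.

D₁ = 477, D₂ = 477
river cycle of f (length 8): (-7, 13, 11), (11, 9, -9), (-9, 9, 11), (11, 13, -7), (-7, 15, 9), (9, 21, -1), (-1, 21, 9), (9, 15, -7)
river cycle of g (length 8): (-9, 15, 7), (7, 13, -11), (-11, 9, 9), (9, 9, -11), (-11, 13, 7), (7, 15, -9), (-9, 21, 1), (1, 21, -9)
cycles differ ⇒ inequivalent

no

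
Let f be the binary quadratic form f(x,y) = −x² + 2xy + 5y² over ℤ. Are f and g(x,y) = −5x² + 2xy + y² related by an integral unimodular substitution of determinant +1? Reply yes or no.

D₁ = 24, D₂ = 24
river cycle of f (length 2): (-1, 4, 2), (2, 4, -1)
river cycle of g (length 2): (1, 4, -2), (-2, 4, 1)
cycles differ ⇒ inequivalent

no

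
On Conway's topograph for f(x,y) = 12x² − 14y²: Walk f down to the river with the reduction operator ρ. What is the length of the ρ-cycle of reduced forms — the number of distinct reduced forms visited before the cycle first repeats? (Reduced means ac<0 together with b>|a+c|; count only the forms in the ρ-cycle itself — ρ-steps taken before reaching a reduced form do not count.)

D = 672, ⌊√D⌋ = 25
descent: ρ → (-14,0,12)
descent: ρ → (12,24,-2)  [lands on river]
river: ρ → (-2,24,12)
ρ-cycle length = 2 (tail of 2 descent steps not counted)

2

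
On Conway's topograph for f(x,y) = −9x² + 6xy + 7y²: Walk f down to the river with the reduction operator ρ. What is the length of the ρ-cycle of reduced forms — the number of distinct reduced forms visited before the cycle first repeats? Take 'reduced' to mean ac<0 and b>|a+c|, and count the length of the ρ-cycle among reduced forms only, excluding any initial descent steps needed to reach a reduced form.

D = 288, ⌊√D⌋ = 16
river: ρ → (7,8,-8)
river: ρ → (-8,8,7)
river: ρ → (7,6,-9)
river: ρ → (-9,12,4)
river: ρ → (4,12,-9)
river: ρ → (-9,6,7)
ρ-cycle length = 6 (tail of 0 descent steps not counted)

6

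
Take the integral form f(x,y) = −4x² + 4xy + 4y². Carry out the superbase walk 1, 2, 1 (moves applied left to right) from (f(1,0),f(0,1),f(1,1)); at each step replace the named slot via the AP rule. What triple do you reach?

start (-4,4,4) = (f(1,0),f(0,1),f(1,1))
replace slot 1: 2·(4+4) − (-4) = 20 → (20,4,4)
replace slot 2: 2·(20+4) − 4 = 44 → (20,44,4)
replace slot 1: 2·(44+4) − 20 = 76 → (76,44,4)

76,44,4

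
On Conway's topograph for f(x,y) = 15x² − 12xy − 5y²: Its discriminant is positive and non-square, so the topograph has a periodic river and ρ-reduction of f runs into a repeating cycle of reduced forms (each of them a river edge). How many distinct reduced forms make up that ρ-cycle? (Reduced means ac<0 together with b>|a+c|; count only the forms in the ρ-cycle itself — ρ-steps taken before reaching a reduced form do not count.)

D = 444, ⌊√D⌋ = 21
descent: ρ → (-5,12,15)  [lands on river]
river: ρ → (15,18,-2)
river: ρ → (-2,18,15)
river: ρ → (15,12,-5)
river: ρ → (-5,18,6)
river: ρ → (6,18,-5)
ρ-cycle length = 6 (tail of 1 descent step not counted)

6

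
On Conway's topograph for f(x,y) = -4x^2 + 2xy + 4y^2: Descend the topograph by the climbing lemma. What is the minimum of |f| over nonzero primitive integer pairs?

river: ρ → (4,6,-2)
river: ρ → (-2,6,4)
river: ρ → (4,2,-4)
river: ρ → (-4,6,2)
river: ρ → (2,6,-4)
river: ρ → (-4,2,4)
closes: descent 0, river 6
min |a| on river = 2

2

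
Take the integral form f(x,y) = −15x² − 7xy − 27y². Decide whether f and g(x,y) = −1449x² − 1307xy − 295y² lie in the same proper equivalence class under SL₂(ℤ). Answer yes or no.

D₁ = -1571, D₂ = -1571
f is negative-definite; reduce −f:
−f: reduced (well bottom): (15,7,27) with a≤c, −a<b≤a
flip sign back: reduced form of f is (-15,-7,-27)
g is negative-definite; reduce −g:
−g: flip: (1449,1307,295)→(295,-1307,1449)
−g: translate: b→-127 (≡-1307 mod 590), so (295,-1307,1449)→(295,-127,15)
−g: flip: (295,-127,15)→(15,127,295)
−g: translate: b→7 (≡127 mod 30), so (15,127,295)→(15,7,27)
−g: reduced (well bottom): (15,7,27) with a≤c, −a<b≤a
flip sign back: reduced form of g is (-15,-7,-27)
reduced forms (-15, -7, -27) vs (-15, -7, -27) ⇒ equivalent

yes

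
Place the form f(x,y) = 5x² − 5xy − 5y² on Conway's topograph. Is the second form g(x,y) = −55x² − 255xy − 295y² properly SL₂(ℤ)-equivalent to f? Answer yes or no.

D₁ = 125, D₂ = 125
river cycle of f (length 2): (-5, 5, 5), (5, 5, -5)
river cycle of g (length 2): (-5, 5, 5), (5, 5, -5)
cycles coincide ⇒ equivalent

yes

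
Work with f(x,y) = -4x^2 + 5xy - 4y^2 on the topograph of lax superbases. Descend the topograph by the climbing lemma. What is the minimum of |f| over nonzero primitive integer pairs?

translate: b→3 (≡-5 mod 8), so (4,-5,4)→(4,3,3)
flip: (4,3,3)→(3,-3,4)
translate: b→3 (≡-3 mod 6), so (3,-3,4)→(3,3,4)
reduced (well bottom): (3,3,4) with a≤c, −a<b≤a
well minimum |f| = |-3| = 3 (negative-definite)

3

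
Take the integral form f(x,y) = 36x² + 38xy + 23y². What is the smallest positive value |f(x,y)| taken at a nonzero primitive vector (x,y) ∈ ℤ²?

translate: b→-34 (≡38 mod 72), so (36,38,23)→(36,-34,21)
flip: (36,-34,21)→(21,34,36)
translate: b→-8 (≡34 mod 42), so (21,34,36)→(21,-8,23)
reduced (well bottom): (21,-8,23) with a≤c, −a<b≤a
well minimum = a = 21

21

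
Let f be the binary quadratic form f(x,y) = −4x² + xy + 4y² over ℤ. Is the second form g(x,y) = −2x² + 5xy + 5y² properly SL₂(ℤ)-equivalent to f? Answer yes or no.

D₁ = 65, D₂ = 65
river cycle of f (length 6): (4, 7, -1), (-1, 7, 4), (4, 1, -4), (-4, 7, 1), (1, 7, -4), (-4, 1, 4)
river cycle of g (length 6): (5, 5, -2), (-2, 7, 2), (2, 5, -5), (-5, 5, 2), (2, 7, -2), (-2, 5, 5)
cycles differ ⇒ inequivalent

no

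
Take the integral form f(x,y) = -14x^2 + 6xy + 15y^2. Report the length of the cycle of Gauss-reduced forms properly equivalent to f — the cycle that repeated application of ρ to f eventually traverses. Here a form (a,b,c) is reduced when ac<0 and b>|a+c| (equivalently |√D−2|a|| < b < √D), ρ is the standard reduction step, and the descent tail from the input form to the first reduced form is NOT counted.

D = 876, ⌊√D⌋ = 29
river: ρ → (15,24,-5)
river: ρ → (-5,26,10)
river: ρ → (10,14,-17)
river: ρ → (-17,20,7)
river: ρ → (7,22,-14)
river: ρ → (-14,6,15)
ρ-cycle length = 6 (tail of 0 descent steps not counted)

6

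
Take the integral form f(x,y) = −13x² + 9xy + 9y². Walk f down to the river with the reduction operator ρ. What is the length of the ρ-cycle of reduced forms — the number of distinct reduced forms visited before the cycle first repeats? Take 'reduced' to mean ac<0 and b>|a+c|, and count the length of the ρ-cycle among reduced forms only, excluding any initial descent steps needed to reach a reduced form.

D = 549, ⌊√D⌋ = 23
river: ρ → (9,9,-13)
river: ρ → (-13,17,5)
river: ρ → (5,23,-1)
river: ρ → (-1,23,5)
river: ρ → (5,17,-13)
river: ρ → (-13,9,9)
ρ-cycle length = 6 (tail of 0 descent steps not counted)

6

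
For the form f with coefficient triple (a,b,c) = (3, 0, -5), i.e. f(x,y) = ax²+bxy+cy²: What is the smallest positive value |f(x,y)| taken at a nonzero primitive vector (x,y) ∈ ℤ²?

descent: ρ → (-5,0,3)
descent: ρ → (3,6,-2)  [lands on river]
river: ρ → (-2,6,3)
closes: descent 2, river 2
min |a| on river = 2

2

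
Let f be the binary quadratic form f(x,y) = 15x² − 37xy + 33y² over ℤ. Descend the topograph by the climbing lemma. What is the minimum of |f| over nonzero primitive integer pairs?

translate: b→-7 (≡-37 mod 30), so (15,-37,33)→(15,-7,11)
flip: (15,-7,11)→(11,7,15)
reduced (well bottom): (11,7,15) with a≤c, −a<b≤a
well minimum = a = 11

11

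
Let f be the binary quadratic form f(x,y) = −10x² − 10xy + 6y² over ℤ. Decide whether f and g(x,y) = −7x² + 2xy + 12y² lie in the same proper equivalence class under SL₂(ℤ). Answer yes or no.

D₁ = 340, D₂ = 340
river cycle of f (length 6): (6, 10, -10), (-10, 10, 6), (6, 14, -6), (-6, 10, 10), (10, 10, -6), (-6, 14, 6)
river cycle of g (length 14): (-7, 16, 3), (3, 14, -12), (-12, 10, 5), (5, 10, -12), (-12, 14, 3), (3, 16, -7), (-7, 12, 7), (7, 16, -3), (-3, 14, 12), (12, 10, -5), … (4 more)
cycles differ ⇒ inequivalent

no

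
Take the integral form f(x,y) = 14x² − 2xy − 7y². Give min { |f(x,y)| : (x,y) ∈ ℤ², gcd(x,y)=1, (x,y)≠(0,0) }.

descent: ρ → (-7,16,5)  [lands on river]
river: ρ → (5,14,-10)
river: ρ → (-10,6,9)
river: ρ → (9,12,-7)
closes: descent 1, river 4
min |a| on river = 5

5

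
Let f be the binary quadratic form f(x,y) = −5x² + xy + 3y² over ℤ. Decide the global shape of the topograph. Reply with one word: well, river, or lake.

D = b²−4ac = 1² − 4·(-5)·3 = 61
D > 0 non-square ⇒ indefinite ⇒ periodic river

river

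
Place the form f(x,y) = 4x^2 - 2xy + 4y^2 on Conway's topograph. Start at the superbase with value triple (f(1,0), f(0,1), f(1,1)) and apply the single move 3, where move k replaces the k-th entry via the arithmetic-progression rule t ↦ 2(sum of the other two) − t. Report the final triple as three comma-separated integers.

start (4,4,6) = (f(1,0),f(0,1),f(1,1))
replace slot 3: 2·(4+4) − 6 = 10 → (4,4,10)

4,4,10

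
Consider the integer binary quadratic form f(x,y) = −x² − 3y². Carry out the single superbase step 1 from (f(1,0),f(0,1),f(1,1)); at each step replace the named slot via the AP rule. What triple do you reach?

start (-1,-3,-4) = (f(1,0),f(0,1),f(1,1))
replace slot 1: 2·((-3)+(-4)) − (-1) = -13 → (-13,-3,-4)

-13,-3,-4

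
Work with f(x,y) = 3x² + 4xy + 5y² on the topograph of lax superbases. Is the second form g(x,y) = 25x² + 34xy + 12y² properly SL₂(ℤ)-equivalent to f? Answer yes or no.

D₁ = -44, D₂ = -44
f: translate: b→-2 (≡4 mod 6), so (3,4,5)→(3,-2,4)
f: reduced (well bottom): (3,-2,4) with a≤c, −a<b≤a
g: translate: b→-16 (≡34 mod 50), so (25,34,12)→(25,-16,3)
g: flip: (25,-16,3)→(3,16,25)
g: translate: b→-2 (≡16 mod 6), so (3,16,25)→(3,-2,4)
g: reduced (well bottom): (3,-2,4) with a≤c, −a<b≤a
reduced forms (3, -2, 4) vs (3, -2, 4) ⇒ equivalent

yes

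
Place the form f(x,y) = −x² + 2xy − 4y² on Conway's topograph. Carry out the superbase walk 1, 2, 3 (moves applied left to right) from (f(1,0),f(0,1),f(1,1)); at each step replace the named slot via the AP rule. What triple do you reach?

start (-1,-4,-3) = (f(1,0),f(0,1),f(1,1))
replace slot 1: 2·((-4)+(-3)) − (-1) = -13 → (-13,-4,-3)
replace slot 2: 2·((-13)+(-3)) − (-4) = -28 → (-13,-28,-3)
replace slot 3: 2·((-13)+(-28)) − (-3) = -79 → (-13,-28,-79)

-13,-28,-79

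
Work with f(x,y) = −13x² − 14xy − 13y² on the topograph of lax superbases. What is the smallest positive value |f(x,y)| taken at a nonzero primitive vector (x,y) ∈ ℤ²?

translate: b→-12 (≡14 mod 26), so (13,14,13)→(13,-12,12)
flip: (13,-12,12)→(12,12,13)
reduced (well bottom): (12,12,13) with a≤c, −a<b≤a
well minimum |f| = |-12| = 12 (negative-definite)

12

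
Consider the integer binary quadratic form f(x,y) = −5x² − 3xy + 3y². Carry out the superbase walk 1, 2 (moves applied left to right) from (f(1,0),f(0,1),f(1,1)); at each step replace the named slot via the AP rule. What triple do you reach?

start (-5,3,-5) = (f(1,0),f(0,1),f(1,1))
replace slot 1: 2·(3+(-5)) − (-5) = 1 → (1,3,-5)
replace slot 2: 2·(1+(-5)) − 3 = -11 → (1,-11,-5)

1,-11,-5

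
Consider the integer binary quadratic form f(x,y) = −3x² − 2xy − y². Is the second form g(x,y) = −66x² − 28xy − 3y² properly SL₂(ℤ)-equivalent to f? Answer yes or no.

D₁ = -8, D₂ = -8
f is negative-definite; reduce −f:
−f: flip: (3,2,1)→(1,-2,3)
−f: translate: b→0 (≡-2 mod 2), so (1,-2,3)→(1,0,2)
−f: reduced (well bottom): (1,0,2) with a≤c, −a<b≤a
flip sign back: reduced form of f is (-1,0,-2)
g is negative-definite; reduce −g:
−g: flip: (66,28,3)→(3,-28,66)
−g: translate: b→2 (≡-28 mod 6), so (3,-28,66)→(3,2,1)
−g: flip: (3,2,1)→(1,-2,3)
−g: translate: b→0 (≡-2 mod 2), so (1,-2,3)→(1,0,2)
−g: reduced (well bottom): (1,0,2) with a≤c, −a<b≤a
flip sign back: reduced form of g is (-1,0,-2)
reduced forms (-1, 0, -2) vs (-1, 0, -2) ⇒ equivalent

yes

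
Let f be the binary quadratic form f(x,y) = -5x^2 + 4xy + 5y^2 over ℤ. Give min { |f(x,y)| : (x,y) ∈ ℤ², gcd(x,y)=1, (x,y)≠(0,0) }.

river: ρ → (5,6,-4)
river: ρ → (-4,10,1)
river: ρ → (1,10,-4)
river: ρ → (-4,6,5)
river: ρ → (5,4,-5)
river: ρ → (-5,6,4)
river: ρ → (4,10,-1)
river: ρ → (-1,10,4)
river: ρ → (4,6,-5)
river: ρ → (-5,4,5)
closes: descent 0, river 10
min |a| on river = 1

1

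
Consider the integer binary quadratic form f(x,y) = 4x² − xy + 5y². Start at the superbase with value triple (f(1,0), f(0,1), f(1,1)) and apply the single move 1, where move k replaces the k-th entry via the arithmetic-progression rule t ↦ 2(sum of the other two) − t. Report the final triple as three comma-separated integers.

start (4,5,8) = (f(1,0),f(0,1),f(1,1))
replace slot 1: 2·(5+8) − 4 = 22 → (22,5,8)

22,5,8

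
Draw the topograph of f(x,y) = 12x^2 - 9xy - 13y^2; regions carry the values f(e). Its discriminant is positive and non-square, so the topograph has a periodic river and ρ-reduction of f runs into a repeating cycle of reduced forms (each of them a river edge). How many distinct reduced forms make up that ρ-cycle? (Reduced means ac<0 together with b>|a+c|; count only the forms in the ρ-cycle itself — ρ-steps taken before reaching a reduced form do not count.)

D = 705, ⌊√D⌋ = 26
descent: ρ → (-13,9,12)  [lands on river]
river: ρ → (12,15,-10)
river: ρ → (-10,25,2)
river: ρ → (2,23,-22)
river: ρ → (-22,21,3)
river: ρ → (3,21,-22)
river: ρ → (-22,23,2)
river: ρ → (2,25,-10)
river: ρ → (-10,15,12)
river: ρ → (12,9,-13)
river: ρ → (-13,17,8)
river: ρ → (8,15,-15)
river: ρ → (-15,15,8)
river: ρ → (8,17,-13)
ρ-cycle length = 14 (tail of 1 descent step not counted)

14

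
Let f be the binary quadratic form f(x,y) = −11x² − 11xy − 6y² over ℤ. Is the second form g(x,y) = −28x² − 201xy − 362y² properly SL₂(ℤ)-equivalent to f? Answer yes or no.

D₁ = -143, D₂ = -143
f is negative-definite; reduce −f:
−f: flip: (11,11,6)→(6,-11,11)
−f: translate: b→1 (≡-11 mod 12), so (6,-11,11)→(6,1,6)
−f: reduced (well bottom): (6,1,6) with a≤c, −a<b≤a
flip sign back: reduced form of f is (-6,-1,-6)
g is negative-definite; reduce −g:
−g: translate: b→-23 (≡201 mod 56), so (28,201,362)→(28,-23,6)
−g: flip: (28,-23,6)→(6,23,28)
−g: translate: b→-1 (≡23 mod 12), so (6,23,28)→(6,-1,6)
−g: flip: (6,-1,6)→(6,1,6)
−g: reduced (well bottom): (6,1,6) with a≤c, −a<b≤a
flip sign back: reduced form of g is (-6,-1,-6)
reduced forms (-6, -1, -6) vs (-6, -1, -6) ⇒ equivalent

yes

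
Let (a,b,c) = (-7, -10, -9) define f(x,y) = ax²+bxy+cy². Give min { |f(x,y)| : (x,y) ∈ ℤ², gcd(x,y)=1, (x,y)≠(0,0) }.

translate: b→-4 (≡10 mod 14), so (7,10,9)→(7,-4,6)
flip: (7,-4,6)→(6,4,7)
reduced (well bottom): (6,4,7) with a≤c, −a<b≤a
well minimum |f| = |-6| = 6 (negative-definite)

6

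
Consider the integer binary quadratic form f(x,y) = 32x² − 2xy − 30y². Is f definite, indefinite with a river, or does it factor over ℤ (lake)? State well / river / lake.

D = b²−4ac = (-2)² − 4·32·(-30) = 3844
D = 62² is a perfect square ⇒ form factors over ℤ ⇒ lakes

lake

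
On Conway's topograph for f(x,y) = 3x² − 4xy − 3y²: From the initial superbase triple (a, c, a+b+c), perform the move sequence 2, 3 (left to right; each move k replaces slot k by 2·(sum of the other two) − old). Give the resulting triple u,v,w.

start (3,-3,-4) = (f(1,0),f(0,1),f(1,1))
replace slot 2: 2·(3+(-4)) − (-3) = 1 → (3,1,-4)
replace slot 3: 2·(3+1) − (-4) = 12 → (3,1,12)

3,1,12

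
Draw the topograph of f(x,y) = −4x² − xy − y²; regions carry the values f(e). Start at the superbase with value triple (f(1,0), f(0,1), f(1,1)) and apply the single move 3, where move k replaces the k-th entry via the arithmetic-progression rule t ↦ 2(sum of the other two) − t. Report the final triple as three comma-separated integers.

start (-4,-1,-6) = (f(1,0),f(0,1),f(1,1))
replace slot 3: 2·((-4)+(-1)) − (-6) = -4 → (-4,-1,-4)

-4,-1,-4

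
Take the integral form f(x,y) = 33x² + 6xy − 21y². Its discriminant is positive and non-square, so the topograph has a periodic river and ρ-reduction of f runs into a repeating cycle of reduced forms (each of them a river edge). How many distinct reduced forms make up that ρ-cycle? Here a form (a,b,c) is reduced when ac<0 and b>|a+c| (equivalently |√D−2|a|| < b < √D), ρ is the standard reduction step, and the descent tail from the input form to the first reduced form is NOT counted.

D = 2808, ⌊√D⌋ = 52
descent: ρ → (-21,36,18)  [lands on river]
river: ρ → (18,36,-21)
river: ρ → (-21,48,6)
river: ρ → (6,48,-21)
ρ-cycle length = 4 (tail of 1 descent step not counted)

4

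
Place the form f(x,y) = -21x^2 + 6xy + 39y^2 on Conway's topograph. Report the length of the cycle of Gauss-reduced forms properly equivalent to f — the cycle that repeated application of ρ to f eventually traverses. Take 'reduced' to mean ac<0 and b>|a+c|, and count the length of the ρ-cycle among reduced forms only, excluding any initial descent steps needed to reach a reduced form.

D = 3312, ⌊√D⌋ = 57
descent: ρ → (39,-6,-21)
descent: ρ → (-21,48,12)  [lands on river]
river: ρ → (12,48,-21)
river: ρ → (-21,36,24)
river: ρ → (24,12,-33)
river: ρ → (-33,54,3)
river: ρ → (3,54,-33)
river: ρ → (-33,12,24)
river: ρ → (24,36,-21)
ρ-cycle length = 8 (tail of 2 descent steps not counted)

8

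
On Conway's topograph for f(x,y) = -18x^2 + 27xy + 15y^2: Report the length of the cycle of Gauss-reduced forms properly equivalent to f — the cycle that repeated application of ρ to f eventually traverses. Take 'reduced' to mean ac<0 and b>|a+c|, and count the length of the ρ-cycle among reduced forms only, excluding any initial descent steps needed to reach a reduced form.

D = 1809, ⌊√D⌋ = 42
river: ρ → (15,33,-12)
river: ρ → (-12,39,6)
river: ρ → (6,33,-30)
river: ρ → (-30,27,9)
river: ρ → (9,27,-30)
river: ρ → (-30,33,6)
river: ρ → (6,39,-12)
river: ρ → (-12,33,15)
river: ρ → (15,27,-18)
river: ρ → (-18,9,24)
river: ρ → (24,39,-3)
river: ρ → (-3,39,24)
river: ρ → (24,9,-18)
river: ρ → (-18,27,15)
ρ-cycle length = 14 (tail of 0 descent steps not counted)

14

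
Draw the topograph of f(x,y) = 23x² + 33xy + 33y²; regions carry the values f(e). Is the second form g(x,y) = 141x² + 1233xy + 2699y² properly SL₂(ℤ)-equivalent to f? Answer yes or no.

D₁ = -1947, D₂ = -1947
f: translate: b→-13 (≡33 mod 46), so (23,33,33)→(23,-13,23)
f: flip: (23,-13,23)→(23,13,23)
f: reduced (well bottom): (23,13,23) with a≤c, −a<b≤a
g: translate: b→105 (≡1233 mod 282), so (141,1233,2699)→(141,105,23)
g: flip: (141,105,23)→(23,-105,141)
g: translate: b→-13 (≡-105 mod 46), so (23,-105,141)→(23,-13,23)
g: flip: (23,-13,23)→(23,13,23)
g: reduced (well bottom): (23,13,23) with a≤c, −a<b≤a
reduced forms (23, 13, 23) vs (23, 13, 23) ⇒ equivalent

yes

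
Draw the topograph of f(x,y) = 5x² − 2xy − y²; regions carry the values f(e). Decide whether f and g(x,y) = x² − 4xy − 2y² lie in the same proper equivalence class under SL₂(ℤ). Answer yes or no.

D₁ = 24, D₂ = 24
river cycle of f (length 2): (-1, 4, 2), (2, 4, -1)
river cycle of g (length 2): (-2, 4, 1), (1, 4, -2)
cycles differ ⇒ inequivalent

no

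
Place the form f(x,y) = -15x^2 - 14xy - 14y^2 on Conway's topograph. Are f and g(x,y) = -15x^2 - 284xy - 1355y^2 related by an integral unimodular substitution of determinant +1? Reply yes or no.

D₁ = -644, D₂ = -644
f is negative-definite; reduce −f:
−f: flip: (15,14,14)→(14,-14,15)
−f: translate: b→14 (≡-14 mod 28), so (14,-14,15)→(14,14,15)
−f: reduced (well bottom): (14,14,15) with a≤c, −a<b≤a
flip sign back: reduced form of f is (-14,-14,-15)
g is negative-definite; reduce −g:
−g: translate: b→14 (≡284 mod 30), so (15,284,1355)→(15,14,14)
−g: flip: (15,14,14)→(14,-14,15)
−g: translate: b→14 (≡-14 mod 28), so (14,-14,15)→(14,14,15)
−g: reduced (well bottom): (14,14,15) with a≤c, −a<b≤a
flip sign back: reduced form of g is (-14,-14,-15)
reduced forms (-14, -14, -15) vs (-14, -14, -15) ⇒ equivalent

yes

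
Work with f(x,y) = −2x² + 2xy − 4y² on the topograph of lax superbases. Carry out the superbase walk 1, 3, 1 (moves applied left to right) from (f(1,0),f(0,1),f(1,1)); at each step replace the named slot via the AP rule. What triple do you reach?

start (-2,-4,-4) = (f(1,0),f(0,1),f(1,1))
replace slot 1: 2·((-4)+(-4)) − (-2) = -14 → (-14,-4,-4)
replace slot 3: 2·((-14)+(-4)) − (-4) = -32 → (-14,-4,-32)
replace slot 1: 2·((-4)+(-32)) − (-14) = -58 → (-58,-4,-32)

-58,-4,-32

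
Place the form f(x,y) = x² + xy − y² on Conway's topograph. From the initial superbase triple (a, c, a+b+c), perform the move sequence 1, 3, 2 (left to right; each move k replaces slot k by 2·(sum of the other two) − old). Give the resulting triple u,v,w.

start (1,-1,1) = (f(1,0),f(0,1),f(1,1))
replace slot 1: 2·((-1)+1) − 1 = -1 → (-1,-1,1)
replace slot 3: 2·((-1)+(-1)) − 1 = -5 → (-1,-1,-5)
replace slot 2: 2·((-1)+(-5)) − (-1) = -11 → (-1,-11,-5)

-1,-11,-5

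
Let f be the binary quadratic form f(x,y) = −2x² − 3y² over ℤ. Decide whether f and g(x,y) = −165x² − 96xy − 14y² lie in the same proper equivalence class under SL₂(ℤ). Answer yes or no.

D₁ = -24, D₂ = -24
f is negative-definite; reduce −f:
−f: reduced (well bottom): (2,0,3) with a≤c, −a<b≤a
flip sign back: reduced form of f is (-2,0,-3)
g is negative-definite; reduce −g:
−g: flip: (165,96,14)→(14,-96,165)
−g: translate: b→-12 (≡-96 mod 28), so (14,-96,165)→(14,-12,3)
−g: flip: (14,-12,3)→(3,12,14)
−g: translate: b→0 (≡12 mod 6), so (3,12,14)→(3,0,2)
−g: flip: (3,0,2)→(2,0,3)
−g: reduced (well bottom): (2,0,3) with a≤c, −a<b≤a
flip sign back: reduced form of g is (-2,0,-3)
reduced forms (-2, 0, -3) vs (-2, 0, -3) ⇒ equivalent

yes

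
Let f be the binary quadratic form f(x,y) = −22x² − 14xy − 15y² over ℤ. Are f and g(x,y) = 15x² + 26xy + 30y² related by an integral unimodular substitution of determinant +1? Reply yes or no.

D₁ = -1124, D₂ = -1124
f is negative-definite; reduce −f:
−f: flip: (22,14,15)→(15,-14,22)
−f: reduced (well bottom): (15,-14,22) with a≤c, −a<b≤a
flip sign back: reduced form of f is (-15,14,-22)
g: translate: b→-4 (≡26 mod 30), so (15,26,30)→(15,-4,19)
g: reduced (well bottom): (15,-4,19) with a≤c, −a<b≤a
reduced forms (-15, 14, -22) vs (15, -4, 19) ⇒ inequivalent

no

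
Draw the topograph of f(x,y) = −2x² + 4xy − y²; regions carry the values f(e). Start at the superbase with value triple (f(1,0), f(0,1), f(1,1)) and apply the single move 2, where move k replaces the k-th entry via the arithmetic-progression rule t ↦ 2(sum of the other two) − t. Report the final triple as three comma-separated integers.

start (-2,-1,1) = (f(1,0),f(0,1),f(1,1))
replace slot 2: 2·((-2)+1) − (-1) = -1 → (-2,-1,1)

-2,-1,1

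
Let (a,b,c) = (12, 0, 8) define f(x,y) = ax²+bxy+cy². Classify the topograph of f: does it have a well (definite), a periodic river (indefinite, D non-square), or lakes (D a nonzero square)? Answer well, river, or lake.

D = b²−4ac = 0² − 4·12·8 = -384
D < 0 ⇒ definite ⇒ every region one sign ⇒ single well

well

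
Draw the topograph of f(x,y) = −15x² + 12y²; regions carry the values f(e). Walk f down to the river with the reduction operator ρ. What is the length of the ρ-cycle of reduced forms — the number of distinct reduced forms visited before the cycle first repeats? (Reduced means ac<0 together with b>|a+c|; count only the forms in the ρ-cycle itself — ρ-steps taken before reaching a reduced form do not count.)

D = 720, ⌊√D⌋ = 26
descent: ρ → (12,24,-3)  [lands on river]
river: ρ → (-3,24,12)
ρ-cycle length = 2 (tail of 1 descent step not counted)

2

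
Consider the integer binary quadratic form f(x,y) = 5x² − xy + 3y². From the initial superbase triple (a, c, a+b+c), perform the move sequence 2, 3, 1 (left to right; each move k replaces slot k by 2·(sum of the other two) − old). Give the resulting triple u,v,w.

start (5,3,7) = (f(1,0),f(0,1),f(1,1))
replace slot 2: 2·(5+7) − 3 = 21 → (5,21,7)
replace slot 3: 2·(5+21) − 7 = 45 → (5,21,45)
replace slot 1: 2·(21+45) − 5 = 127 → (127,21,45)

127,21,45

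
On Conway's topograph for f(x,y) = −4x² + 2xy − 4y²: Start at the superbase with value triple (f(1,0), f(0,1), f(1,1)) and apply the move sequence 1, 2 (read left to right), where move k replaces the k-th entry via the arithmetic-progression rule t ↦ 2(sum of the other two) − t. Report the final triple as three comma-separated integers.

start (-4,-4,-6) = (f(1,0),f(0,1),f(1,1))
replace slot 1: 2·((-4)+(-6)) − (-4) = -16 → (-16,-4,-6)
replace slot 2: 2·((-16)+(-6)) − (-4) = -40 → (-16,-40,-6)

-16,-40,-6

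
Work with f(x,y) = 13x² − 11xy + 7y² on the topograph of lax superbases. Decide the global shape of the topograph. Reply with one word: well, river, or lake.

D = b²−4ac = (-11)² − 4·13·7 = -243
D < 0 ⇒ definite ⇒ every region one sign ⇒ single well

well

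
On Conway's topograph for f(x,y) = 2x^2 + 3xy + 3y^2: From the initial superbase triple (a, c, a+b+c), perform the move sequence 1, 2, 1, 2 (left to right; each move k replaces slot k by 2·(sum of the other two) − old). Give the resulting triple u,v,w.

start (2,3,8) = (f(1,0),f(0,1),f(1,1))
replace slot 1: 2·(3+8) − 2 = 20 → (20,3,8)
replace slot 2: 2·(20+8) − 3 = 53 → (20,53,8)
replace slot 1: 2·(53+8) − 20 = 102 → (102,53,8)
replace slot 2: 2·(102+8) − 53 = 167 → (102,167,8)

102,167,8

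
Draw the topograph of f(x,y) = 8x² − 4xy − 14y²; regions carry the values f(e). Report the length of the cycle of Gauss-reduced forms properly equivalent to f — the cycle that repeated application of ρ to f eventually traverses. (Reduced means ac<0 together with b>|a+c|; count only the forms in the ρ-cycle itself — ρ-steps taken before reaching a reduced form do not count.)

D = 464, ⌊√D⌋ = 21
descent: ρ → (-14,4,8)
descent: ρ → (8,12,-10)  [lands on river]
river: ρ → (-10,8,10)
river: ρ → (10,12,-8)
river: ρ → (-8,20,2)
river: ρ → (2,20,-8)
river: ρ → (-8,12,10)
river: ρ → (10,8,-10)
river: ρ → (-10,12,8)
river: ρ → (8,20,-2)
river: ρ → (-2,20,8)
ρ-cycle length = 10 (tail of 2 descent steps not counted)

10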